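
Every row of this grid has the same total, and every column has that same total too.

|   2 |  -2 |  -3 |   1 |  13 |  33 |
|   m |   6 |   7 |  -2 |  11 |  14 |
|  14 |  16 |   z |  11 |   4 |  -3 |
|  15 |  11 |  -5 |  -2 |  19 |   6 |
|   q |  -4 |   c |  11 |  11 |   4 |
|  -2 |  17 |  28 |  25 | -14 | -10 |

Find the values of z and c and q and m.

Rows 1 and 4 both sum to 44, so that's the common total.
The known cells in row 2 total 36, leaving 44 − 36 = 8 for the blank.
The known cells in column 1 total 37, leaving 44 − 37 = 7 for the blank.
The known cells in row 5 total 29, leaving 44 − 29 = 15 for the blank.
The known cells in row 3 total 42, leaving 44 − 42 = 2 for the blank.

z = 2, c = 15, q = 7, m = 8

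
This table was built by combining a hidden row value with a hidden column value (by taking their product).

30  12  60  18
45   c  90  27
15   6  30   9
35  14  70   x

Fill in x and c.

Each row is a constant multiple of every other row — this is a multiplication table with the headers hidden.
Row 4 is 70/60 = 7/6 times row 1, so its entry in column 4 is 18 × 7/6 = 21.
Row 2 is 90/60 = 3/2 times row 1, so its entry in column 2 is 12 × 3/2 = 18.

x = 21, c = 18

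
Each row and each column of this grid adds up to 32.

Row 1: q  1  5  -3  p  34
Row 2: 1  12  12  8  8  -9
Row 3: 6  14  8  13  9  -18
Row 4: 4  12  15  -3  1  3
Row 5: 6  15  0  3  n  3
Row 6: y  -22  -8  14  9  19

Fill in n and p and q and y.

n = 5, p = 0, q = -5, y = 20

The known cells in row 5 total 27, leaving 32 − 27 = 5 for the blank.
The known cells in row 6 total 12, leaving 32 − 12 = 20 for the blank.
The known cells in column 5 total 32, leaving 32 − 32 = 0 for the blank.
The known cells in row 1 total 37, leaving 32 − 37 = -5 for the blank.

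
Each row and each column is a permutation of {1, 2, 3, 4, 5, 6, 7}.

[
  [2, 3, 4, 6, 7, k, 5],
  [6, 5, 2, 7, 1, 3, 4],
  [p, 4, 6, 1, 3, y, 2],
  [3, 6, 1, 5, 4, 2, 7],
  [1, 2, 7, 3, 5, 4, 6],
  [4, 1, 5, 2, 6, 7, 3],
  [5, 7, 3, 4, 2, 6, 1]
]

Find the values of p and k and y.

p = 7, k = 1, y = 5

At (row 3, col 1): column 1 already has {1, 2, 3, 4, 5, 6}, so the value is 7.
For row 3, column 6: row 3 already has {1, 2, 3, 4, 6, 7}; that leaves 5.
Cell (1,6): row 1 already has {2, 3, 4, 5, 6, 7} → 1.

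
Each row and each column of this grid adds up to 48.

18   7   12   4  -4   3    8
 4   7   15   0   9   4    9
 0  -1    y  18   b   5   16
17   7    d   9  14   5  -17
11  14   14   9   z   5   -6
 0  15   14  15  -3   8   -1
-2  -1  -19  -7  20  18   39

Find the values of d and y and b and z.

Row 5 has 11 + 14 + 14 + 9 + 5 − 6 = 47; the blank must be 48 − 47 = 1.
Row 4 has 17 + 7 + 9 + 14 + 5 − 17 = 35; the blank must be 48 − 35 = 13.
Column 5 has -4 + 9 + 14 + 1 − 3 + 20 = 37; the blank must be 48 − 37 = 11.
Row 3 has 0 − 1 + 18 + 11 + 5 + 16 = 49; the blank must be 48 − 49 = -1.

d = 13, y = -1, b = 11, z = 1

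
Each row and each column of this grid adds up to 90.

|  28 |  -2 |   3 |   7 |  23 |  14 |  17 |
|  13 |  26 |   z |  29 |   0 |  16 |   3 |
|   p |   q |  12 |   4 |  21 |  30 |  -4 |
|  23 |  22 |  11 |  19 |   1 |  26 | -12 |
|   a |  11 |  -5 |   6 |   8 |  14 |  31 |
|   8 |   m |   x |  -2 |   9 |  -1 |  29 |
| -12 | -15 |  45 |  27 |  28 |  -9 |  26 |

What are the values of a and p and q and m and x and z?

Row 5: 11 − 5 + 6 + 8 + 14 + 31 = 65, so its missing entry is 90 − 65 = 25.
Row 2: 13 + 26 + 29 + 0 + 16 + 3 = 87, so its missing entry is 90 − 87 = 3.
Column 1: 28 + 13 + 23 + 25 + 8 − 12 = 85, so its missing entry is 90 − 85 = 5.
Row 3: 5 + 12 + 4 + 21 + 30 − 4 = 68, so its missing entry is 90 − 68 = 22.
Column 2: -2 + 26 + 22 + 22 + 11 − 15 = 64, so its missing entry is 90 − 64 = 26.
Row 6: 8 + 26 − 2 + 9 − 1 + 29 = 69, so its missing entry is 90 − 69 = 21.

a = 25, p = 5, q = 22, m = 26, x = 21, z = 3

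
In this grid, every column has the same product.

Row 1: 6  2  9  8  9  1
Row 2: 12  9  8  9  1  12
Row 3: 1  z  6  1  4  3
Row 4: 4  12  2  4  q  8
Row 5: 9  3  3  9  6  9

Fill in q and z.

q = 12, z = 4

Columns 1 and 6 each multiply to 2592, so every column has product 2592.
Column 5: 9×1×4×6 = 216, so the missing entry is 2592 ÷ 216 = 12.
Column 2: 2×9×12×3 = 648, so the missing entry is 2592 ÷ 648 = 4.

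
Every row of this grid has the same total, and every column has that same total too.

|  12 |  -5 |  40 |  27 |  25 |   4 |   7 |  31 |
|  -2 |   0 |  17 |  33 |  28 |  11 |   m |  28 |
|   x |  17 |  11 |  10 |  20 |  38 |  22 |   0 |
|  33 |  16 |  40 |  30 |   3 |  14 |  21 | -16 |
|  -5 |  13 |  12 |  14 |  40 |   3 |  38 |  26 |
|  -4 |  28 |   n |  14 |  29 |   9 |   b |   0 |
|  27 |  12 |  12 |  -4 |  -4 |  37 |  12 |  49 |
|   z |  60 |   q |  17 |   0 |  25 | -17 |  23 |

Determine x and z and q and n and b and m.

x = 23, z = 57, q = -24, n = 33, b = 32, m = 26

Rows 1 and 4 both sum to 141, so that's the common total.
Row 3: 17 + 11 + 10 + 20 + 38 + 22 + 0 = 118, so its missing entry is 141 − 118 = 23.
Column 1: 12 − 2 + 23 + 33 − 5 − 4 + 27 = 84, so its missing entry is 141 − 84 = 57.
Row 8: 57 + 60 + 17 + 0 + 25 − 17 + 23 = 165, so its missing entry is 141 − 165 = -24.
Row 2: -2 + 0 + 17 + 33 + 28 + 11 + 28 = 115, so its missing entry is 141 − 115 = 26.
Column 7: 7 + 26 + 22 + 21 + 38 + 12 − 17 = 109, so its missing entry is 141 − 109 = 32.
Row 6: -4 + 28 + 14 + 29 + 9 + 32 + 0 = 108, so its missing entry is 141 − 108 = 33.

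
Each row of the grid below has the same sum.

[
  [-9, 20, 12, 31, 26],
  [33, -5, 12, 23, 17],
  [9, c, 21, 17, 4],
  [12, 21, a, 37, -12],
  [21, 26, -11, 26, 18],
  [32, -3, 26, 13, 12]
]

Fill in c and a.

c = 29, a = 22

The complete rows each total 80.
Row 3 is missing 80 − 51 = 29 (since 9 + 21 + 17 + 4 = 51).
Row 4 is missing 80 − 58 = 22 (since 12 + 21 + 37 − 12 = 58).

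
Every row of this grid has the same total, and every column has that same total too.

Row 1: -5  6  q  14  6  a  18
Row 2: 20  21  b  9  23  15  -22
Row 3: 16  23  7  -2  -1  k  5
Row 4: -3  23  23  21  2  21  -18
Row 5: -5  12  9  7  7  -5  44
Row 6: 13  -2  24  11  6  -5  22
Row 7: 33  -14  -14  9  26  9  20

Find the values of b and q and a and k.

Rows 4 and 5 both sum to 69, so that's the common total.
Row 2 has 20 + 21 + 9 + 23 + 15 − 22 = 66; the blank must be 69 − 66 = 3.
Column 3 has 3 + 7 + 23 + 9 + 24 − 14 = 52; the blank must be 69 − 52 = 17.
Row 3 has 16 + 23 + 7 − 2 − 1 + 5 = 48; the blank must be 69 − 48 = 21.
Row 1 has -5 + 6 + 17 + 14 + 6 + 18 = 56; the blank must be 69 − 56 = 13.

b = 3, q = 17, a = 13, k = 21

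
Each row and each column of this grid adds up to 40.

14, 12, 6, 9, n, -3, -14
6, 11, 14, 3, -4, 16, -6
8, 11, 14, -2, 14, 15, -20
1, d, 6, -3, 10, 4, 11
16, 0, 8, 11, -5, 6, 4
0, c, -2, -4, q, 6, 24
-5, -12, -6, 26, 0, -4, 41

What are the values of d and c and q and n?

d = 11, c = 7, q = 9, n = 16

Row 4 has 1 + 6 − 3 + 10 + 4 + 11 = 29; the blank must be 40 − 29 = 11.
Row 1 has 14 + 12 + 6 + 9 − 3 − 14 = 24; the blank must be 40 − 24 = 16.
Column 5 has 16 − 4 + 14 + 10 − 5 + 0 = 31; the blank must be 40 − 31 = 9.
Row 6 has 0 − 2 − 4 + 9 + 6 + 24 = 33; the blank must be 40 − 33 = 7.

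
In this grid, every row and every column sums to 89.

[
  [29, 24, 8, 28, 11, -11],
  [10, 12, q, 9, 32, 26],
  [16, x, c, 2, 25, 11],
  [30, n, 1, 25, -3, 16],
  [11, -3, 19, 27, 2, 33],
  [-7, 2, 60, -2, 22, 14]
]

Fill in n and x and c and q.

n = 20, x = 34, c = 1, q = 0

Row 4: 30 + 1 + 25 − 3 + 16 = 69, so its missing entry is 89 − 69 = 20.
Row 2: 10 + 12 + 9 + 32 + 26 = 89, so its missing entry is 89 − 89 = 0.
Column 2: 24 + 12 + 20 − 3 + 2 = 55, so its missing entry is 89 − 55 = 34.
Row 3: 16 + 34 + 2 + 25 + 11 = 88, so its missing entry is 89 − 88 = 1.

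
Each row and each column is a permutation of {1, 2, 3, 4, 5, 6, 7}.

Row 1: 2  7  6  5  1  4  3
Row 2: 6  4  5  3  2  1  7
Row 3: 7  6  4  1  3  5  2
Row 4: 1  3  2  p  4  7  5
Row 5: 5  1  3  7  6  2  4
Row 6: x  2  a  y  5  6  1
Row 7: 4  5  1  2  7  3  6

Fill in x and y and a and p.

Cell (4,4): row 4 already has {1, 2, 3, 4, 5, 7} → 6.
For row 6, column 4: column 4 already has {1, 2, 3, 5, 6, 7}; that leaves 4.
For row 6, column 1: column 1 already has {1, 2, 4, 5, 6, 7}; that leaves 3.
At (row 6, col 3): row 6 already has {1, 2, 3, 4, 5, 6}, so the value is 7.

x = 3, y = 4, a = 7, p = 6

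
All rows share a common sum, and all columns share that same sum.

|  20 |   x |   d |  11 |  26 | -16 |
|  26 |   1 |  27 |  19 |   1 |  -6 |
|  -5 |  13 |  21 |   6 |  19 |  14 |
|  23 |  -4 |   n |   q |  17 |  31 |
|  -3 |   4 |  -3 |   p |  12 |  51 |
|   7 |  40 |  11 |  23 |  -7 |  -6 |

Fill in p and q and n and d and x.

p = 7, q = 2, n = -1, d = 13, x = 14

Rows 2 and 3 both sum to 68, so that's the common total.
The known cells in column 2 total 54, leaving 68 − 54 = 14 for the blank.
The known cells in row 5 total 61, leaving 68 − 61 = 7 for the blank.
The known cells in row 1 total 55, leaving 68 − 55 = 13 for the blank.
The known cells in column 4 total 66, leaving 68 − 66 = 2 for the blank.
The known cells in row 4 total 69, leaving 68 − 69 = -1 for the blank.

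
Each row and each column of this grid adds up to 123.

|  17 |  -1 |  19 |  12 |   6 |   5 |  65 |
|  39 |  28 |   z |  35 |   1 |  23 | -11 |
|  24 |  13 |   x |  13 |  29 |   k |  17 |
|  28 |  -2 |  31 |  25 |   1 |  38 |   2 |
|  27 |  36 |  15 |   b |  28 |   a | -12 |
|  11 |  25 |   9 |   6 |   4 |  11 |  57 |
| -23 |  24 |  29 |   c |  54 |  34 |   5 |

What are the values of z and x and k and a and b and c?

Row 2: 39 + 28 + 35 + 1 + 23 − 11 = 115, so its missing entry is 123 − 115 = 8.
Row 7: -23 + 24 + 29 + 54 + 34 + 5 = 123, so its missing entry is 123 − 123 = 0.
Column 4: 12 + 35 + 13 + 25 + 6 + 0 = 91, so its missing entry is 123 − 91 = 32.
Row 5: 27 + 36 + 15 + 32 + 28 − 12 = 126, so its missing entry is 123 − 126 = -3.
Column 3: 19 + 8 + 31 + 15 + 9 + 29 = 111, so its missing entry is 123 − 111 = 12.
Row 3: 24 + 13 + 12 + 13 + 29 + 17 = 108, so its missing entry is 123 − 108 = 15.

z = 8, x = 12, k = 15, a = -3, b = 32, c = 0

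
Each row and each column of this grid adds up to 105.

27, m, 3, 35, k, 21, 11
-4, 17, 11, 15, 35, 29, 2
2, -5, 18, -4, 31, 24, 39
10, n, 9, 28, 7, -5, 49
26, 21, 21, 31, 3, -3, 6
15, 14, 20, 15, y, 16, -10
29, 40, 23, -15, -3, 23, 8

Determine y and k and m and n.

y = 35, k = -3, m = 11, n = 7

Row 6: 15 + 14 + 20 + 15 + 16 − 10 = 70, so its missing entry is 105 − 70 = 35.
Column 5: 35 + 31 + 7 + 3 + 35 − 3 = 108, so its missing entry is 105 − 108 = -3.
Row 1: 27 + 3 + 35 − 3 + 21 + 11 = 94, so its missing entry is 105 − 94 = 11.
Row 4: 10 + 9 + 28 + 7 − 5 + 49 = 98, so its missing entry is 105 − 98 = 7.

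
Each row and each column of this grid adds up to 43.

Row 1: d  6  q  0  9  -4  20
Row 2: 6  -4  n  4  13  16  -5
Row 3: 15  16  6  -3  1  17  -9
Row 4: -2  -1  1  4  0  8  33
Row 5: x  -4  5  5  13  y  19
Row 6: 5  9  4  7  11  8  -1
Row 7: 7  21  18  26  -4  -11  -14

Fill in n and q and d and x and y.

Row 2 has 6 − 4 + 4 + 13 + 16 − 5 = 30; the blank must be 43 − 30 = 13.
Column 3 has 13 + 6 + 1 + 5 + 4 + 18 = 47; the blank must be 43 − 47 = -4.
Row 1 has 6 − 4 + 0 + 9 − 4 + 20 = 27; the blank must be 43 − 27 = 16.
Column 1 has 16 + 6 + 15 − 2 + 5 + 7 = 47; the blank must be 43 − 47 = -4.
Row 5 has -4 − 4 + 5 + 5 + 13 + 19 = 34; the blank must be 43 − 34 = 9.

n = 13, q = -4, d = 16, x = -4, y = 9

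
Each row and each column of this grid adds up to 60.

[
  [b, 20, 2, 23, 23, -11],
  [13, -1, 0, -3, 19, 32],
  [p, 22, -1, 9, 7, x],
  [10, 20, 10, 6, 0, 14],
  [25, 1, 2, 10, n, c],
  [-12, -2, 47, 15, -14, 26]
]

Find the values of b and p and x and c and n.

b = 3, p = 21, x = 2, c = -3, n = 25

The known cells in column 5 total 35, leaving 60 − 35 = 25 for the blank.
The known cells in row 1 total 57, leaving 60 − 57 = 3 for the blank.
The known cells in column 1 total 39, leaving 60 − 39 = 21 for the blank.
The known cells in row 5 total 63, leaving 60 − 63 = -3 for the blank.
The known cells in row 3 total 58, leaving 60 − 58 = 2 for the blank.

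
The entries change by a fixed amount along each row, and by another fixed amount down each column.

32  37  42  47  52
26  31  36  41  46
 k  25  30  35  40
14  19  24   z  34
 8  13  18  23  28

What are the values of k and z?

k = 20, z = 29

Along each row the entries change by 5 per step; down each column they change by -6.
Row 3: from 25 at column 2, stepping by 5 to column 1 gives 20.
Row 4: from 14 at column 1, stepping by 5 to column 4 gives 29.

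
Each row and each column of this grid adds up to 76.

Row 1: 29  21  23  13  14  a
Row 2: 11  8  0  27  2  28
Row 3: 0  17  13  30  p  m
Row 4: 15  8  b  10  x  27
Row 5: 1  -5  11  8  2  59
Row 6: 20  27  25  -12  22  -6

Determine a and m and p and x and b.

The known cells in row 1 total 100, leaving 76 − 100 = -24 for the blank.
The known cells in column 3 total 72, leaving 76 − 72 = 4 for the blank.
The known cells in row 4 total 64, leaving 76 − 64 = 12 for the blank.
The known cells in column 5 total 52, leaving 76 − 52 = 24 for the blank.
The known cells in row 3 total 84, leaving 76 − 84 = -8 for the blank.

a = -24, m = -8, p = 24, x = 12, b = 4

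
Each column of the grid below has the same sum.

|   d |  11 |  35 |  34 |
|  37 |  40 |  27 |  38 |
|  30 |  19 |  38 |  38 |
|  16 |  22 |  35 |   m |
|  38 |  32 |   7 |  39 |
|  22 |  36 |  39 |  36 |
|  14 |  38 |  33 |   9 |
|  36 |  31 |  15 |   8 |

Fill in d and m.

Columns 2 and 3 both add up to 229, so every column sums to 229.
Column 1: 37 + 30 + 16 + 38 + 22 + 14 + 36 = 193, so the missing entry is 229 − 193 = 36.
Column 4: 34 + 38 + 38 + 39 + 36 + 9 + 8 = 202, so the missing entry is 229 − 202 = 27.

d = 36, m = 27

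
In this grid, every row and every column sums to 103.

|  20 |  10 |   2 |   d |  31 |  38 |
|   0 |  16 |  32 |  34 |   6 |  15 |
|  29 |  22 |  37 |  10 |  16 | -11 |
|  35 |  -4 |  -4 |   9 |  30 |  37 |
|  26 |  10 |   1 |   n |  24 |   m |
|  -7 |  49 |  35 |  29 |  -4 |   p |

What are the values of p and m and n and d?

Row 6: -7 + 49 + 35 + 29 − 4 = 102, so its missing entry is 103 − 102 = 1.
Column 6: 38 + 15 − 11 + 37 + 1 = 80, so its missing entry is 103 − 80 = 23.
Row 1: 20 + 10 + 2 + 31 + 38 = 101, so its missing entry is 103 − 101 = 2.
Row 5: 26 + 10 + 1 + 24 + 23 = 84, so its missing entry is 103 − 84 = 19.

p = 1, m = 23, n = 19, d = 2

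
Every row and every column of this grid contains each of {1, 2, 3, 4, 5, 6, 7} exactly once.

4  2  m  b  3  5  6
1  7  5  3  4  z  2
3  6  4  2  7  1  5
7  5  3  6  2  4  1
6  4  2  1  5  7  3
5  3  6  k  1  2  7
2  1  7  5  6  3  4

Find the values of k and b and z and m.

At (row 6, col 4): row 6 already has {1, 2, 3, 5, 6, 7}, so the value is 4.
For row 1, column 3: column 3 already has {2, 3, 4, 5, 6, 7}; that leaves 1.
For row 1, column 4: row 1 already has {1, 2, 3, 4, 5, 6}; that leaves 7.
Cell (2,6): row 2 already has {1, 2, 3, 4, 5, 7} → 6.

k = 4, b = 7, z = 6, m = 1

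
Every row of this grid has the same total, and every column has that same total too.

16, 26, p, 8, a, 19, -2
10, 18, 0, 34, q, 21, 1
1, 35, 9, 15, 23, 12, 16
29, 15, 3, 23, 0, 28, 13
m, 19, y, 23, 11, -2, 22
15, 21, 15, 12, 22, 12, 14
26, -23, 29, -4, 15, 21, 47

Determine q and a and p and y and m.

Rows 3 and 4 both sum to 111, so that's the common total.
Column 1: 16 + 10 + 1 + 29 + 15 + 26 = 97, so its missing entry is 111 − 97 = 14.
Row 5: 14 + 19 + 23 + 11 − 2 + 22 = 87, so its missing entry is 111 − 87 = 24.
Row 2: 10 + 18 + 0 + 34 + 21 + 1 = 84, so its missing entry is 111 − 84 = 27.
Column 5: 27 + 23 + 0 + 11 + 22 + 15 = 98, so its missing entry is 111 − 98 = 13.
Row 1: 16 + 26 + 8 + 13 + 19 − 2 = 80, so its missing entry is 111 − 80 = 31.

q = 27, a = 13, p = 31, y = 24, m = 14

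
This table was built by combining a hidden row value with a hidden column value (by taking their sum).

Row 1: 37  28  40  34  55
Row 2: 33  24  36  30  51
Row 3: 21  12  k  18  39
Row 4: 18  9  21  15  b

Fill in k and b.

The difference between any two rows is the same in every column — this is an addition table with the headers hidden.
Row 3 minus row 1 is 12 − 28 = -16, so its entry in column 3 is 40 + (-16) = 24.
Row 4 minus row 1 is 9 − 28 = -19, so its entry in column 5 is 55 + (-19) = 36.

k = 24, b = 36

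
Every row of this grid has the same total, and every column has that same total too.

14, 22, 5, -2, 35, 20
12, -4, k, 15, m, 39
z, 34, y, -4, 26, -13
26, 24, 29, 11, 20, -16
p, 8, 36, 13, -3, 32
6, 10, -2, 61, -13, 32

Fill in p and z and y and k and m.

Rows 1 and 4 both sum to 94, so that's the common total.
Row 5: 8 + 36 + 13 − 3 + 32 = 86, so its missing entry is 94 − 86 = 8.
Column 1: 14 + 12 + 26 + 8 + 6 = 66, so its missing entry is 94 − 66 = 28.
Column 5: 35 + 26 + 20 − 3 − 13 = 65, so its missing entry is 94 − 65 = 29.
Row 2: 12 − 4 + 15 + 29 + 39 = 91, so its missing entry is 94 − 91 = 3.
Row 3: 28 + 34 − 4 + 26 − 13 = 71, so its missing entry is 94 − 71 = 23.

p = 8, z = 28, y = 23, k = 3, m = 29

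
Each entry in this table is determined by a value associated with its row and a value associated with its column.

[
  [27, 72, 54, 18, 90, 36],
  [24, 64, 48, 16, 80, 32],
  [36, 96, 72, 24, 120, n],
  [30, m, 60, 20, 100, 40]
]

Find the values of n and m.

Each row is a constant multiple of every other row — this is a multiplication table with the headers hidden.
Row 3 is 36/27 = 4/3 times row 1, so its entry in column 6 is 36 × 4/3 = 48.
Row 4 is 30/27 = 10/9 times row 1, so its entry in column 2 is 72 × 10/9 = 80.

n = 48, m = 80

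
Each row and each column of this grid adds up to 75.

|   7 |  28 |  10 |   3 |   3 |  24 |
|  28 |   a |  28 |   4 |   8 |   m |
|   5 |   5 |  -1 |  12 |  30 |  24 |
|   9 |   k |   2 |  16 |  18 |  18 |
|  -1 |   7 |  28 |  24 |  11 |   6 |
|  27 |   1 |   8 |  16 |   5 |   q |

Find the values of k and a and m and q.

k = 12, a = 22, m = -15, q = 18

The known cells in row 4 total 63, leaving 75 − 63 = 12 for the blank.
The known cells in column 2 total 53, leaving 75 − 53 = 22 for the blank.
The known cells in row 6 total 57, leaving 75 − 57 = 18 for the blank.
The known cells in row 2 total 90, leaving 75 − 90 = -15 for the blank.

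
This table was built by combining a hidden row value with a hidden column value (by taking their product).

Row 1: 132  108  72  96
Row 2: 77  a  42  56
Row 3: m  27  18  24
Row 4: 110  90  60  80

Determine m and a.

Each row is a constant multiple of every other row — this is a multiplication table with the headers hidden.
Row 3 is 24/96 = 1/4 times row 1, so its entry in column 1 is 132 × 1/4 = 33.
Row 2 is 56/96 = 7/12 times row 1, so its entry in column 2 is 108 × 7/12 = 63.

m = 33, a = 63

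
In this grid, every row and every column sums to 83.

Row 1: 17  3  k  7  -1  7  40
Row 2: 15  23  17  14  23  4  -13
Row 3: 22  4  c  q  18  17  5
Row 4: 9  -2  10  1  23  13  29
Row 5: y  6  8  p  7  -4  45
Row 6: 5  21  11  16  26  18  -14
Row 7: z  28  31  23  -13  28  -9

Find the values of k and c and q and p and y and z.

Row 7 has 28 + 31 + 23 − 13 + 28 − 9 = 88; the blank must be 83 − 88 = -5.
Column 1 has 17 + 15 + 22 + 9 + 5 − 5 = 63; the blank must be 83 − 63 = 20.
Row 5 has 20 + 6 + 8 + 7 − 4 + 45 = 82; the blank must be 83 − 82 = 1.
Column 4 has 7 + 14 + 1 + 1 + 16 + 23 = 62; the blank must be 83 − 62 = 21.
Row 1 has 17 + 3 + 7 − 1 + 7 + 40 = 73; the blank must be 83 − 73 = 10.
Row 3 has 22 + 4 + 21 + 18 + 17 + 5 = 87; the blank must be 83 − 87 = -4.

k = 10, c = -4, q = 21, p = 1, y = 20, z = -5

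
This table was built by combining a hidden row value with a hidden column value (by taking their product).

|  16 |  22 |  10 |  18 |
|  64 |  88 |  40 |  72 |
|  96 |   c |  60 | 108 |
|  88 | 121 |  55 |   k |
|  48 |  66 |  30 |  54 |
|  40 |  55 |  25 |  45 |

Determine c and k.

c = 132, k = 99

Each row is a constant multiple of every other row — this is a multiplication table with the headers hidden.
Row 3 is 60/10 = 6/1 times row 1, so its entry in column 2 is 22 × 6/1 = 132.
Row 4 is 55/10 = 11/2 times row 1, so its entry in column 4 is 18 × 11/2 = 99.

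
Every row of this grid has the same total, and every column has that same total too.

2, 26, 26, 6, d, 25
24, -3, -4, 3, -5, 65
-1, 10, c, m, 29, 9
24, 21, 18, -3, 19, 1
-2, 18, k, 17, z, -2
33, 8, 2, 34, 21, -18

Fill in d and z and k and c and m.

Rows 2 and 4 both sum to 80, so that's the common total.
The known cells in row 1 total 85, leaving 80 − 85 = -5 for the blank.
The known cells in column 5 total 59, leaving 80 − 59 = 21 for the blank.
The known cells in row 5 total 52, leaving 80 − 52 = 28 for the blank.
The known cells in column 4 total 57, leaving 80 − 57 = 23 for the blank.
The known cells in row 3 total 70, leaving 80 − 70 = 10 for the blank.

d = -5, z = 21, k = 28, c = 10, m = 23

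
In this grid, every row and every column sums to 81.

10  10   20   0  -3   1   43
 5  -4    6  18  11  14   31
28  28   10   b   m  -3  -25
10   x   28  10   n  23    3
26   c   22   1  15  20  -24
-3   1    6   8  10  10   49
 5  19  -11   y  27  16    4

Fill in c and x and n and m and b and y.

Row 7 has 5 + 19 − 11 + 27 + 16 + 4 = 60; the blank must be 81 − 60 = 21.
Column 4 has 0 + 18 + 10 + 1 + 8 + 21 = 58; the blank must be 81 − 58 = 23.
Row 3 has 28 + 28 + 10 + 23 − 3 − 25 = 61; the blank must be 81 − 61 = 20.
Column 5 has -3 + 11 + 20 + 15 + 10 + 27 = 80; the blank must be 81 − 80 = 1.
Row 4 has 10 + 28 + 10 + 1 + 23 + 3 = 75; the blank must be 81 − 75 = 6.
Row 5 has 26 + 22 + 1 + 15 + 20 − 24 = 60; the blank must be 81 − 60 = 21.

c = 21, x = 6, n = 1, m = 20, b = 23, y = 21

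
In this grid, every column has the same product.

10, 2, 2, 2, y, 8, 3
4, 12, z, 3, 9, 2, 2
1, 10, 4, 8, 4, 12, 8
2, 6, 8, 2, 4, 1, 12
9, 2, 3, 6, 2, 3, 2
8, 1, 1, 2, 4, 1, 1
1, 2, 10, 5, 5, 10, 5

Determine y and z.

y = 1, z = 3

Columns 1 and 7 each multiply to 5760, so every column has product 5760.
Column 5: 9×4×4×2×4×5 = 5760, so the missing entry is 5760 ÷ 5760 = 1.
Column 3: 2×4×8×3×1×10 = 1920, so the missing entry is 5760 ÷ 1920 = 3.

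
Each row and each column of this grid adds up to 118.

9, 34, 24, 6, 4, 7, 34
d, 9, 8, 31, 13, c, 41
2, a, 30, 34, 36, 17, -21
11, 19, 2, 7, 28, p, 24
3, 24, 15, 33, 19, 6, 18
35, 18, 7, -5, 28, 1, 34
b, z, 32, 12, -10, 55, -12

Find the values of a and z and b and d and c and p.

a = 20, z = -6, b = 47, d = 11, c = 5, p = 27

The known cells in row 3 total 98, leaving 118 − 98 = 20 for the blank.
The known cells in column 2 total 124, leaving 118 − 124 = -6 for the blank.
The known cells in row 7 total 71, leaving 118 − 71 = 47 for the blank.
The known cells in column 1 total 107, leaving 118 − 107 = 11 for the blank.
The known cells in row 2 total 113, leaving 118 − 113 = 5 for the blank.
The known cells in row 4 total 91, leaving 118 − 91 = 27 for the blank.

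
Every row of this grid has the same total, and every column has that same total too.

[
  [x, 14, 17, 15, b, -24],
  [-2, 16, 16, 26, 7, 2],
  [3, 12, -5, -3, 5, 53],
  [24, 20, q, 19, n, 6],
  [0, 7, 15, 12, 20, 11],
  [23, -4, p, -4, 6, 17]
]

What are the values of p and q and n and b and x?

Rows 2 and 3 both sum to 65, so that's the common total.
The known cells in column 1 total 48, leaving 65 − 48 = 17 for the blank.
The known cells in row 1 total 39, leaving 65 − 39 = 26 for the blank.
The known cells in column 5 total 64, leaving 65 − 64 = 1 for the blank.
The known cells in row 4 total 70, leaving 65 − 70 = -5 for the blank.
The known cells in row 6 total 38, leaving 65 − 38 = 27 for the blank.

p = 27, q = -5, n = 1, b = 26, x = 17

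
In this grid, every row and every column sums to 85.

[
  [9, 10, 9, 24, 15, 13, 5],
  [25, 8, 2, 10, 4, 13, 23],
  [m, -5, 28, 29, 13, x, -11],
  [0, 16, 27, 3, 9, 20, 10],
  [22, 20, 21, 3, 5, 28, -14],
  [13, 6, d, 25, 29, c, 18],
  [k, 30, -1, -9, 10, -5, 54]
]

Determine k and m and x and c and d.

Row 7: 30 − 1 − 9 + 10 − 5 + 54 = 79, so its missing entry is 85 − 79 = 6.
Column 1: 9 + 25 + 0 + 22 + 13 + 6 = 75, so its missing entry is 85 − 75 = 10.
Row 3: 10 − 5 + 28 + 29 + 13 − 11 = 64, so its missing entry is 85 − 64 = 21.
Column 6: 13 + 13 + 21 + 20 + 28 − 5 = 90, so its missing entry is 85 − 90 = -5.
Row 6: 13 + 6 + 25 + 29 − 5 + 18 = 86, so its missing entry is 85 − 86 = -1.

k = 6, m = 10, x = 21, c = -5, d = -1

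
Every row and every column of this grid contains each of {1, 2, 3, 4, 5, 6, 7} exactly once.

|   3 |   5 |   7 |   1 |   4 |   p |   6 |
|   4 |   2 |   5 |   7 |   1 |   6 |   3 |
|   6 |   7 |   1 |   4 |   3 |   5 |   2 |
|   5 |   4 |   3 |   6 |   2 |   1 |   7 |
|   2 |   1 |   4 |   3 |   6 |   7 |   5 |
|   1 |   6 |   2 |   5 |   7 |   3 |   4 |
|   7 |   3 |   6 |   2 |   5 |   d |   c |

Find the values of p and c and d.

p = 2, c = 1, d = 4

At (row 7, col 7): column 7 already has {2, 3, 4, 5, 6, 7}, so the value is 1.
At (row 7, col 6): row 7 already has {1, 2, 3, 5, 6, 7}, so the value is 4.
At (row 1, col 6): row 1 already has {1, 3, 4, 5, 6, 7}, so the value is 2.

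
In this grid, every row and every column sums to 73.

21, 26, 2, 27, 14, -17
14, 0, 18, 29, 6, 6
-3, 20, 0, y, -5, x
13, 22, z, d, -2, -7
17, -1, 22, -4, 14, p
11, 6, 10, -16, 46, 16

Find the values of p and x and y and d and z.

p = 25, x = 50, y = 11, d = 26, z = 21

The known cells in row 5 total 48, leaving 73 − 48 = 25 for the blank.
The known cells in column 3 total 52, leaving 73 − 52 = 21 for the blank.
The known cells in row 4 total 47, leaving 73 − 47 = 26 for the blank.
The known cells in column 4 total 62, leaving 73 − 62 = 11 for the blank.
The known cells in row 3 total 23, leaving 73 − 23 = 50 for the blank.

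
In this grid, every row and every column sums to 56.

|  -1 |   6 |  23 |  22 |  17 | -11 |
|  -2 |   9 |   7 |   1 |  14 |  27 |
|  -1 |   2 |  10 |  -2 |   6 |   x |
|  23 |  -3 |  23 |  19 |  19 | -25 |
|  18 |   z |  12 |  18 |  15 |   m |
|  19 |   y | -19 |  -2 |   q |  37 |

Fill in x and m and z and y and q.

x = 41, m = -13, z = 6, y = 36, q = -15

Column 5 has 17 + 14 + 6 + 19 + 15 = 71; the blank must be 56 − 71 = -15.
Row 6 has 19 − 19 − 2 − 15 + 37 = 20; the blank must be 56 − 20 = 36.
Row 3 has -1 + 2 + 10 − 2 + 6 = 15; the blank must be 56 − 15 = 41.
Column 6 has -11 + 27 + 41 − 25 + 37 = 69; the blank must be 56 − 69 = -13.
Row 5 has 18 + 12 + 18 + 15 − 13 = 50; the blank must be 56 − 50 = 6.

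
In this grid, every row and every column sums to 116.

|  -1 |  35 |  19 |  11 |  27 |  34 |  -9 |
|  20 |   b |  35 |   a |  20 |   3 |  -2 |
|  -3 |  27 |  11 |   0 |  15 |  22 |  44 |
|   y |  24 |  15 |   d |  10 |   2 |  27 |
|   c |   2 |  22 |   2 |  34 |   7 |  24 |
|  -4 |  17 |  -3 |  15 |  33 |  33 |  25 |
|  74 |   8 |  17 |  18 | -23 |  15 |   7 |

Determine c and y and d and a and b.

Row 5 has 2 + 22 + 2 + 34 + 7 + 24 = 91; the blank must be 116 − 91 = 25.
Column 2 has 35 + 27 + 24 + 2 + 17 + 8 = 113; the blank must be 116 − 113 = 3.
Column 1 has -1 + 20 − 3 + 25 − 4 + 74 = 111; the blank must be 116 − 111 = 5.
Row 4 has 5 + 24 + 15 + 10 + 2 + 27 = 83; the blank must be 116 − 83 = 33.
Row 2 has 20 + 3 + 35 + 20 + 3 − 2 = 79; the blank must be 116 − 79 = 37.

c = 25, y = 5, d = 33, a = 37, b = 3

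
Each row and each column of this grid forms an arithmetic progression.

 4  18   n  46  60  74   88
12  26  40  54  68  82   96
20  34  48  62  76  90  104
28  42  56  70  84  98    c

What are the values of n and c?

n = 32, c = 112

Along each row the entries change by 14 per step; down each column they change by 8.
Row 1: from 4 at column 1, stepping by 14 to column 3 gives 32.
Row 4: from 28 at column 1, stepping by 14 to column 7 gives 112.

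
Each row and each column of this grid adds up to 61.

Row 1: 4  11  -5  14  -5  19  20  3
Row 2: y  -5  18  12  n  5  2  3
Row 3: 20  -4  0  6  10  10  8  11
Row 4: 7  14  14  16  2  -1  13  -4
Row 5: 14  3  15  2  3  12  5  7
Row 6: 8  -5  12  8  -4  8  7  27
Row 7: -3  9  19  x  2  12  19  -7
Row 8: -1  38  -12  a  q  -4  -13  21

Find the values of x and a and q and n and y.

x = 10, a = -7, q = 39, n = 14, y = 12

Column 1: 4 + 20 + 7 + 14 + 8 − 3 − 1 = 49, so its missing entry is 61 − 49 = 12.
Row 2: 12 − 5 + 18 + 12 + 5 + 2 + 3 = 47, so its missing entry is 61 − 47 = 14.
Column 5: -5 + 14 + 10 + 2 + 3 − 4 + 2 = 22, so its missing entry is 61 − 22 = 39.
Row 8: -1 + 38 − 12 + 39 − 4 − 13 + 21 = 68, so its missing entry is 61 − 68 = -7.
Row 7: -3 + 9 + 19 + 2 + 12 + 19 − 7 = 51, so its missing entry is 61 − 51 = 10.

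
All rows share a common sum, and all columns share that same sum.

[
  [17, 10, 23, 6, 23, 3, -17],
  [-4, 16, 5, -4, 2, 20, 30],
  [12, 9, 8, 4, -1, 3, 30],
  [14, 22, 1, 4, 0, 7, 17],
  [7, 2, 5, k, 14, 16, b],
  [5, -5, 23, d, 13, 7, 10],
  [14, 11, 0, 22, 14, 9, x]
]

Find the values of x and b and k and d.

x = -5, b = 0, k = 21, d = 12

Rows 1 and 2 both sum to 65, so that's the common total.
The known cells in row 7 total 70, leaving 65 − 70 = -5 for the blank.
The known cells in row 6 total 53, leaving 65 − 53 = 12 for the blank.
The known cells in column 7 total 65, leaving 65 − 65 = 0 for the blank.
The known cells in row 5 total 44, leaving 65 − 44 = 21 for the blank.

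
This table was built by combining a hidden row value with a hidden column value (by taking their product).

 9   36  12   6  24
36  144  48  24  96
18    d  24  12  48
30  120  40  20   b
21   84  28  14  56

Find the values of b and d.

b = 80, d = 72

Each row is a constant multiple of every other row — this is a multiplication table with the headers hidden.
Row 4 is 40/12 = 10/3 times row 1, so its entry in column 5 is 24 × 10/3 = 80.
Row 3 is 24/12 = 2/1 times row 1, so its entry in column 2 is 36 × 2/1 = 72.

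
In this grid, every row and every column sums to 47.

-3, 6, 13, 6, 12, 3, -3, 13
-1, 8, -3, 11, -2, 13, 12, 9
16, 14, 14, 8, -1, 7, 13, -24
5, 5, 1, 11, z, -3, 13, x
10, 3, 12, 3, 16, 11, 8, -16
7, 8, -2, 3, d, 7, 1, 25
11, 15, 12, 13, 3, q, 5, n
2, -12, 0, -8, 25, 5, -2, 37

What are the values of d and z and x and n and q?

d = -2, z = -4, x = 19, n = -16, q = 4

Column 6 has 3 + 13 + 7 − 3 + 11 + 7 + 5 = 43; the blank must be 47 − 43 = 4.
Row 6 has 7 + 8 − 2 + 3 + 7 + 1 + 25 = 49; the blank must be 47 − 49 = -2.
Column 5 has 12 − 2 − 1 + 16 − 2 + 3 + 25 = 51; the blank must be 47 − 51 = -4.
Row 4 has 5 + 5 + 1 + 11 − 4 − 3 + 13 = 28; the blank must be 47 − 28 = 19.
Row 7 has 11 + 15 + 12 + 13 + 3 + 4 + 5 = 63; the blank must be 47 − 63 = -16.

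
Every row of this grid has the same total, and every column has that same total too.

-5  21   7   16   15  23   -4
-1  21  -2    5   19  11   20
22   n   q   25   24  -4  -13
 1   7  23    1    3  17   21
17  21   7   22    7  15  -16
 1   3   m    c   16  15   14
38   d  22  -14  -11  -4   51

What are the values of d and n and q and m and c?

Rows 1 and 2 both sum to 73, so that's the common total.
The known cells in row 7 total 82, leaving 73 − 82 = -9 for the blank.
The known cells in column 2 total 64, leaving 73 − 64 = 9 for the blank.
The known cells in row 3 total 63, leaving 73 − 63 = 10 for the blank.
The known cells in column 4 total 55, leaving 73 − 55 = 18 for the blank.
The known cells in row 6 total 67, leaving 73 − 67 = 6 for the blank.

d = -9, n = 9, q = 10, m = 6, c = 18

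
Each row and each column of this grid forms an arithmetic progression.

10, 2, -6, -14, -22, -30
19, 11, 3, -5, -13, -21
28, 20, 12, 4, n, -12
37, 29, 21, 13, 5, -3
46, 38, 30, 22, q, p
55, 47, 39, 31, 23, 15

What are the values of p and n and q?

Along each row the entries change by -8 per step; down each column they change by 9.
Row 5: from 46 at column 1, stepping by -8 to column 6 gives 6.
Row 3: from 28 at column 1, stepping by -8 to column 5 gives -4.
Row 5: from 46 at column 1, stepping by -8 to column 5 gives 14.

p = 6, n = -4, q = 14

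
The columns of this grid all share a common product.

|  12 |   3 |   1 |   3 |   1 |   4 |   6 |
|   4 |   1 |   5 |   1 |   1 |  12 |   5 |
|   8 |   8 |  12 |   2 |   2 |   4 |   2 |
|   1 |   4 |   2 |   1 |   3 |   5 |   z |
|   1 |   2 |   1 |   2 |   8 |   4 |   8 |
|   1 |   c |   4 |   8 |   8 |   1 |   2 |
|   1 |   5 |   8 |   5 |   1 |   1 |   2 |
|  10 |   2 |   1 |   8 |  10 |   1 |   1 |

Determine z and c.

z = 2, c = 2

Columns 5 and 6 each multiply to 3840, so every column has product 3840.
Column 7: 6×5×2×8×2×2×1 = 1920, so the missing entry is 3840 ÷ 1920 = 2.
Column 2: 3×1×8×4×2×5×2 = 1920, so the missing entry is 3840 ÷ 1920 = 2.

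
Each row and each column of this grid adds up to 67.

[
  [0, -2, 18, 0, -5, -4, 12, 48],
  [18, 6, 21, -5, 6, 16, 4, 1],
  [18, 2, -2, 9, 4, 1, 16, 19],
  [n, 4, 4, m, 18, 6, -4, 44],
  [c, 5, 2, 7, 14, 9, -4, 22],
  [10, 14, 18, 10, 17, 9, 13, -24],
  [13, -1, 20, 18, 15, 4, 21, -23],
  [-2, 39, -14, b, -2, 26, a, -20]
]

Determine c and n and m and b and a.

c = 12, n = -2, m = -3, b = 31, a = 9

The known cells in row 5 total 55, leaving 67 − 55 = 12 for the blank.
The known cells in column 1 total 69, leaving 67 − 69 = -2 for the blank.
The known cells in column 7 total 58, leaving 67 − 58 = 9 for the blank.
The known cells in row 8 total 36, leaving 67 − 36 = 31 for the blank.
The known cells in row 4 total 70, leaving 67 − 70 = -3 for the blank.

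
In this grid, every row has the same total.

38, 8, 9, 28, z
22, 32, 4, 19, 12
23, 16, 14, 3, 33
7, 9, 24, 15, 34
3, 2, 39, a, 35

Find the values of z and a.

z = 6, a = 10

Row 3 sums to 89 and so does row 4; that's the common total.
In row 1 the known cells total 83, leaving 89 − 83 = 6.
In row 5 the known cells total 79, leaving 89 − 79 = 10.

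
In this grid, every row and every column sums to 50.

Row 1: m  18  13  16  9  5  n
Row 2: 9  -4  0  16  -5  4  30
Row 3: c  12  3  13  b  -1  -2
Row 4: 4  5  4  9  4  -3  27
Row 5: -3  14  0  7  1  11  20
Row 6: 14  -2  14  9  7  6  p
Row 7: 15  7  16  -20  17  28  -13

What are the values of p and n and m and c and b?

p = 2, n = -14, m = 3, c = 8, b = 17

Column 5: 9 − 5 + 4 + 1 + 7 + 17 = 33, so its missing entry is 50 − 33 = 17.
Row 3: 12 + 3 + 13 + 17 − 1 − 2 = 42, so its missing entry is 50 − 42 = 8.
Column 1: 9 + 8 + 4 − 3 + 14 + 15 = 47, so its missing entry is 50 − 47 = 3.
Row 1: 3 + 18 + 13 + 16 + 9 + 5 = 64, so its missing entry is 50 − 64 = -14.
Row 6: 14 − 2 + 14 + 9 + 7 + 6 = 48, so its missing entry is 50 − 48 = 2.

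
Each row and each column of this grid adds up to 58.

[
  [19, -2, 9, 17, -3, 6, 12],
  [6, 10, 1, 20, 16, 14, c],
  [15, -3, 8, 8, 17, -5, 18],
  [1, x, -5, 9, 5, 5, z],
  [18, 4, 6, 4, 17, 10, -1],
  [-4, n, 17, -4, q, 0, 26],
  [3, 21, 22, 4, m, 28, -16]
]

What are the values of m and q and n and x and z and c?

Row 7: 3 + 21 + 22 + 4 + 28 − 16 = 62, so its missing entry is 58 − 62 = -4.
Column 5: -3 + 16 + 17 + 5 + 17 − 4 = 48, so its missing entry is 58 − 48 = 10.
Row 6: -4 + 17 − 4 + 10 + 0 + 26 = 45, so its missing entry is 58 − 45 = 13.
Column 2: -2 + 10 − 3 + 4 + 13 + 21 = 43, so its missing entry is 58 − 43 = 15.
Row 4: 1 + 15 − 5 + 9 + 5 + 5 = 30, so its missing entry is 58 − 30 = 28.
Row 2: 6 + 10 + 1 + 20 + 16 + 14 = 67, so its missing entry is 58 − 67 = -9.

m = -4, q = 10, n = 13, x = 15, z = 28, c = -9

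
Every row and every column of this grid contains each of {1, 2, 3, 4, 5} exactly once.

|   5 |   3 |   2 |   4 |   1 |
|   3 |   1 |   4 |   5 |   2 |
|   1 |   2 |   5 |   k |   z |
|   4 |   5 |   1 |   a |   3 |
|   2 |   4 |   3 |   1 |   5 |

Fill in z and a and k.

At (row 3, col 5): column 5 already has {1, 2, 3, 5}, so the value is 4.
Cell (3,4): row 3 already has {1, 2, 4, 5} → 3.
For row 4, column 4: row 4 already has {1, 3, 4, 5}; that leaves 2.

z = 4, a = 2, k = 3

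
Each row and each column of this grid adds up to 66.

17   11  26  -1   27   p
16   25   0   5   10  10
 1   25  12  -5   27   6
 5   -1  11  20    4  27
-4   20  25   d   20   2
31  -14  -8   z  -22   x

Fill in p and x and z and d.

Row 1: 17 + 11 + 26 − 1 + 27 = 80, so its missing entry is 66 − 80 = -14.
Column 6: -14 + 10 + 6 + 27 + 2 = 31, so its missing entry is 66 − 31 = 35.
Row 6: 31 − 14 − 8 − 22 + 35 = 22, so its missing entry is 66 − 22 = 44.
Row 5: -4 + 20 + 25 + 20 + 2 = 63, so its missing entry is 66 − 63 = 3.

p = -14, x = 35, z = 44, d = 3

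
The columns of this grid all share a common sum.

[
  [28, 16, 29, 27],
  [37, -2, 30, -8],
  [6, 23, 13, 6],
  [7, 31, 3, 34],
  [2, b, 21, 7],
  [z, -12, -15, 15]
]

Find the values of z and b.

z = 1, b = 25

Column 3 sums to 81 and so does column 4; that's the common total.
In column 1 the known cells total 80, leaving 81 − 80 = 1.
In column 2 the known cells total 56, leaving 81 − 56 = 25.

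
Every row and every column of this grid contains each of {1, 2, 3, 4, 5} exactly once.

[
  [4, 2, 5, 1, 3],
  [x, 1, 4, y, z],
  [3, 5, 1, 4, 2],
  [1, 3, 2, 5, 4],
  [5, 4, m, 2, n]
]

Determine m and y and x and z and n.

At (row 5, col 3): column 3 already has {1, 2, 4, 5}, so the value is 3.
At (row 5, col 5): row 5 already has {2, 3, 4, 5}, so the value is 1.
For row 2, column 5: column 5 already has {1, 2, 3, 4}; that leaves 5.
For row 2, column 1: column 1 already has {1, 3, 4, 5}; that leaves 2.
Cell (2,4): row 2 already has {1, 2, 4, 5} → 3.

m = 3, y = 3, x = 2, z = 5, n = 1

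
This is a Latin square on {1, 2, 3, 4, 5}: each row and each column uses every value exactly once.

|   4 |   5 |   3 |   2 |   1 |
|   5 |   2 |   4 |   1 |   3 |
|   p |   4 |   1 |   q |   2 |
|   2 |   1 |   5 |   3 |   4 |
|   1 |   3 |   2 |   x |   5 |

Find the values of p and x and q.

Cell (3,1): column 1 already has {1, 2, 4, 5} → 3.
Cell (3,4): row 3 already has {1, 2, 3, 4} → 5.
Cell (5,4): row 5 already has {1, 2, 3, 5} → 4.

p = 3, x = 4, q = 5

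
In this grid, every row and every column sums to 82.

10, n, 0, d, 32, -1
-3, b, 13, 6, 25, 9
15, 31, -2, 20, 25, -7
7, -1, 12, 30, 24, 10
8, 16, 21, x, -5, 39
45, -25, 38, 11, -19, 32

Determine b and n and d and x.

The known cells in row 2 total 50, leaving 82 − 50 = 32 for the blank.
The known cells in column 2 total 53, leaving 82 − 53 = 29 for the blank.
The known cells in row 1 total 70, leaving 82 − 70 = 12 for the blank.
The known cells in row 5 total 79, leaving 82 − 79 = 3 for the blank.

b = 32, n = 29, d = 12, x = 3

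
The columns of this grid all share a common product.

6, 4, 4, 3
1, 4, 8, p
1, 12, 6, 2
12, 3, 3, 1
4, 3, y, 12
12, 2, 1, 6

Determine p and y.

p = 8, y = 6

Columns 1 and 2 each multiply to 3456, so every column has product 3456.
Column 4: 3×2×1×12×6 = 432, so the missing entry is 3456 ÷ 432 = 8.
Column 3: 4×8×6×3×1 = 576, so the missing entry is 3456 ÷ 576 = 6.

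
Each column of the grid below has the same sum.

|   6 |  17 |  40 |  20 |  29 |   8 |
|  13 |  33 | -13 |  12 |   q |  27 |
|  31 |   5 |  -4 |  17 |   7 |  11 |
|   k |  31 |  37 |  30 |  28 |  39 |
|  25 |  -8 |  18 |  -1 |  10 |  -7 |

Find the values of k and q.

The complete columns each total 78.
Column 1 is missing 78 − 75 = 3 (since 6 + 13 + 31 + 25 = 75).
Column 5 is missing 78 − 74 = 4 (since 29 + 7 + 28 + 10 = 74).

k = 3, q = 4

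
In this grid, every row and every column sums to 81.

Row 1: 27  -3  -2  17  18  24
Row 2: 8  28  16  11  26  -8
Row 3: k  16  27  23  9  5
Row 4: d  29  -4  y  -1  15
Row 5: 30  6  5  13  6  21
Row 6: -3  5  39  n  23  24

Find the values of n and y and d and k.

n = -7, y = 24, d = 18, k = 1

The known cells in row 6 total 88, leaving 81 − 88 = -7 for the blank.
The known cells in column 4 total 57, leaving 81 − 57 = 24 for the blank.
The known cells in row 3 total 80, leaving 81 − 80 = 1 for the blank.
The known cells in row 4 total 63, leaving 81 − 63 = 18 for the blank.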